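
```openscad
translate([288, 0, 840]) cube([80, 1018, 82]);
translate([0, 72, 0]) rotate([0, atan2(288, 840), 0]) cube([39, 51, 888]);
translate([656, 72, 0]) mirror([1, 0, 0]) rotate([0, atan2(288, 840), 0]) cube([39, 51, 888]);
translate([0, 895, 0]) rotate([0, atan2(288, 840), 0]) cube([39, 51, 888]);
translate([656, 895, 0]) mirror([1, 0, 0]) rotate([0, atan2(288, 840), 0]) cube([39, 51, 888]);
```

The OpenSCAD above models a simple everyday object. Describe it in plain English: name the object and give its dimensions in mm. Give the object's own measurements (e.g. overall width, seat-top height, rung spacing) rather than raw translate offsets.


A sawhorse. A 80×1018×82 mm beam (x, y, z) sits on two A-frame leg pairs. Each pair is two raked legs of 39×51 mm section (51 mm along y) splaying symmetrically in x. Each leg rises 840 mm vertically over 288 mm of horizontal reach and is 888 mm long along its own axis. Every leg's outer bottom edge rests on the floor and its outer top edge meets a bottom edge of the beam — the left legs (tilting toward +x) meet the beam's −x bottom edge, the right legs (their mirror images, tilting toward −x) meet its +x bottom edge — so the leg tops tuck under the beam, the beam's underside is 840 mm above the floor, and the feet are 656 mm apart outside-to-outside with the beam centred between them. The two leg pairs are set in 72 mm from either end of the beam.


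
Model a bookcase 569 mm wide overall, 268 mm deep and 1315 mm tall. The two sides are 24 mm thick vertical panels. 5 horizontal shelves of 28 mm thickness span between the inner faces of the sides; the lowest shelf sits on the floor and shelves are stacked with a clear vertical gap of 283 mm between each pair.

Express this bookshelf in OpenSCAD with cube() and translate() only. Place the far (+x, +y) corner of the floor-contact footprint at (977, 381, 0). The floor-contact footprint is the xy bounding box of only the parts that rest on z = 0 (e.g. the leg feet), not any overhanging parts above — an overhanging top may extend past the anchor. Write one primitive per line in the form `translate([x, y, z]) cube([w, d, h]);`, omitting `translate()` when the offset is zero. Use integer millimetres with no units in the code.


translate([408, 113, 0]) cube([24, 268, 1315]);
translate([953, 113, 0]) cube([24, 268, 1315]);
translate([432, 113, 0]) cube([521, 268, 28]);
translate([432, 113, 311]) cube([521, 268, 28]);
translate([432, 113, 622]) cube([521, 268, 28]);
translate([432, 113, 933]) cube([521, 268, 28]);
translate([432, 113, 1244]) cube([521, 268, 28]);


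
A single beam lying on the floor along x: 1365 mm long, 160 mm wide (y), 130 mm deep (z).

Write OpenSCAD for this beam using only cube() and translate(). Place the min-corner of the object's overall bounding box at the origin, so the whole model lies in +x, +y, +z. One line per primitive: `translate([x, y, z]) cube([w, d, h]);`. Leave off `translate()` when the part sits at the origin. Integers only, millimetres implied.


cube([1365, 160, 130]);


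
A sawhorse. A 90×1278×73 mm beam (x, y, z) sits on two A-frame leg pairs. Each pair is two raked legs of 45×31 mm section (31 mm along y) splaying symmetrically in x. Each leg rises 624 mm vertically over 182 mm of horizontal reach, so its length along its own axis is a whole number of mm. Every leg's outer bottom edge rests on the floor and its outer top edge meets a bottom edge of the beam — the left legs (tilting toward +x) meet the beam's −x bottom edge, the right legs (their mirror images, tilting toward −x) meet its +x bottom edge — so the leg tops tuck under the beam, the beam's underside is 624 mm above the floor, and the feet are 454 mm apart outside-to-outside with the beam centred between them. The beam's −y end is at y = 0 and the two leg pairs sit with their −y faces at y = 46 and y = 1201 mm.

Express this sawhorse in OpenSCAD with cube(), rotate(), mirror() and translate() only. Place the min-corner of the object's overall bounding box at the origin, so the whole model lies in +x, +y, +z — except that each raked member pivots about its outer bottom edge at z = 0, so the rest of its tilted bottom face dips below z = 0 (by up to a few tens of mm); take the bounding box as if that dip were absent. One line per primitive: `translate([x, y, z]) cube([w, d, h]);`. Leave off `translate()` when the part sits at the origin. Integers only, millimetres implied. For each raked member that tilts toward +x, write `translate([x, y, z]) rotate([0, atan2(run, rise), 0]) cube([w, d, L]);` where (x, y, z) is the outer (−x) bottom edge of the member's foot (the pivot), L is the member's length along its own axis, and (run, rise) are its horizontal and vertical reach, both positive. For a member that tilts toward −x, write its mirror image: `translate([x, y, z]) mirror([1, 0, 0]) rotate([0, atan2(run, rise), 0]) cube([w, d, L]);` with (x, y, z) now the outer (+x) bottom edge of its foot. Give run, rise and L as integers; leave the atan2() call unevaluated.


translate([182, 0, 624]) cube([90, 1278, 73]);
translate([0, 46, 0]) rotate([0, atan2(182, 624), 0]) cube([45, 31, 650]);
translate([454, 46, 0]) mirror([1, 0, 0]) rotate([0, atan2(182, 624), 0]) cube([45, 31, 650]);
translate([0, 1201, 0]) rotate([0, atan2(182, 624), 0]) cube([45, 31, 650]);
translate([454, 1201, 0]) mirror([1, 0, 0]) rotate([0, atan2(182, 624), 0]) cube([45, 31, 650]);


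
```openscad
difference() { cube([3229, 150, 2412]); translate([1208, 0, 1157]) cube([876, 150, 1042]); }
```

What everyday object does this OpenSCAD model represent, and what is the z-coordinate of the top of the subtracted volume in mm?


A wall with a window opening. The window head height is 2199 mm.

A wall with a rectangular opening subtracted — a window. Sill at z = 1157, opening 1042 mm tall, so the head is at 1157 + 1042 = 2199 mm.


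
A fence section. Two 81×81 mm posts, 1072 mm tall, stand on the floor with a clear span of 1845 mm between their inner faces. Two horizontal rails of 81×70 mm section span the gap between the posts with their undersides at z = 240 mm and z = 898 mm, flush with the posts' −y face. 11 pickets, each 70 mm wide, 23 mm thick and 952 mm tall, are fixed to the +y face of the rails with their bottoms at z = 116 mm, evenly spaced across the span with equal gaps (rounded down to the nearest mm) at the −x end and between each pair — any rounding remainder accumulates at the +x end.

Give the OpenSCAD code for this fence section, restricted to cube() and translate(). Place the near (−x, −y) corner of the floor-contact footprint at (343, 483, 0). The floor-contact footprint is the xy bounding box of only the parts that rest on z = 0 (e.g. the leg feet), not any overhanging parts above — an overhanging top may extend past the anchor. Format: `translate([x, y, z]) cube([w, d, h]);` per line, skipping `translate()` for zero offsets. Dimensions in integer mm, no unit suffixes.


translate([343, 483, 0]) cube([81, 81, 1072]);
translate([2269, 483, 0]) cube([81, 81, 1072]);
translate([424, 483, 240]) cube([1845, 81, 70]);
translate([424, 483, 898]) cube([1845, 81, 70]);
translate([513, 564, 116]) cube([70, 23, 952]);
translate([672, 564, 116]) cube([70, 23, 952]);
translate([831, 564, 116]) cube([70, 23, 952]);
translate([990, 564, 116]) cube([70, 23, 952]);
translate([1149, 564, 116]) cube([70, 23, 952]);
translate([1308, 564, 116]) cube([70, 23, 952]);
translate([1467, 564, 116]) cube([70, 23, 952]);
translate([1626, 564, 116]) cube([70, 23, 952]);
translate([1785, 564, 116]) cube([70, 23, 952]);
translate([1944, 564, 116]) cube([70, 23, 952]);
translate([2103, 564, 116]) cube([70, 23, 952]);


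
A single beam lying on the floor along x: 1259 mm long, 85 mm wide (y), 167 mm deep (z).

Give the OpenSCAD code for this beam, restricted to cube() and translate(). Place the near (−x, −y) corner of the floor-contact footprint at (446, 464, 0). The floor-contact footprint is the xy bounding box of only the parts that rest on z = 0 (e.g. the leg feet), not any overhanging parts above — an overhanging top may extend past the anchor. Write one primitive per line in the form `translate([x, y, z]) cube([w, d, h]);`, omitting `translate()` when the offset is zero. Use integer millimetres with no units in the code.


translate([446, 464, 0]) cube([1259, 85, 167]);


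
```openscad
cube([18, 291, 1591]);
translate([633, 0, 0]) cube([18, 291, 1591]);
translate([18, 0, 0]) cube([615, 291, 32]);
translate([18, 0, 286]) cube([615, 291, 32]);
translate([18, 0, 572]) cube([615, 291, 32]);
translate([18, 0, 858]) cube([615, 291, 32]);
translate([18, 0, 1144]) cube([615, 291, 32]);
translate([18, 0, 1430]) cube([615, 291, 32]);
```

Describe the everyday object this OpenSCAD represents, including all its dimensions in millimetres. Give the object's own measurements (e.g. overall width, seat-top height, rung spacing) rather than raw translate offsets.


An open bookshelf. Two side panels, each 18 mm thick, 291 mm deep and 1591 mm tall, stand 651 mm apart (outside-to-outside). Between them sit 6 shelves, each 32 mm thick and 291 mm deep, spanning the full gap between the sides. The bottom shelf rests on the floor (its underside at z = 0) and the clear gap between one shelf's top and the next shelf's underside is 254 mm.


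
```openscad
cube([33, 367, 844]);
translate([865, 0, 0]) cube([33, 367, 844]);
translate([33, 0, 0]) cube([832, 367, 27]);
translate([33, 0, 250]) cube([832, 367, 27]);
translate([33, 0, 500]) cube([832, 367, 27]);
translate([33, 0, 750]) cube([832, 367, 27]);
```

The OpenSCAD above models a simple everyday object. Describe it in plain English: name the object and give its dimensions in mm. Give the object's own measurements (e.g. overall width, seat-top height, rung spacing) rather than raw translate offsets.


An open bookshelf. Two side panels, each 33 mm thick, 367 mm deep and 844 mm tall, stand 898 mm apart (outside-to-outside). Between them sit 4 shelves, each 27 mm thick and 367 mm deep, spanning the full gap between the sides. The bottom shelf rests on the floor (its underside at z = 0) and the clear gap between one shelf's top and the next shelf's underside is 223 mm.


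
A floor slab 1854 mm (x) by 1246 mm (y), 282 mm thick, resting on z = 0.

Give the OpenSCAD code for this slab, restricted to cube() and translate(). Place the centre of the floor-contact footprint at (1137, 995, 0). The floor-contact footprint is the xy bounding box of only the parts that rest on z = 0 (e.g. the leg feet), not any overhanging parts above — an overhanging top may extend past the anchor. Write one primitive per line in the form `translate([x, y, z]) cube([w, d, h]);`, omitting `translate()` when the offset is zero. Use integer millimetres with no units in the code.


translate([210, 372, 0]) cube([1854, 1246, 282]);


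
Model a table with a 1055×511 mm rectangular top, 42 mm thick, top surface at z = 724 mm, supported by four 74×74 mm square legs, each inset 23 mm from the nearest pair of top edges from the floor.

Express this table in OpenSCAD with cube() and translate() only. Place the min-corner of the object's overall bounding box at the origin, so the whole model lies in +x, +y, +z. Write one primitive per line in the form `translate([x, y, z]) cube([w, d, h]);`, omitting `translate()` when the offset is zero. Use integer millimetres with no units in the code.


// leg_h = 724 - 42 = 682
translate([0, 0, 682]) cube([1055, 511, 42]);
translate([23, 23, 0]) cube([74, 74, 682]);
translate([958, 23, 0]) cube([74, 74, 682]);
translate([23, 414, 0]) cube([74, 74, 682]);
translate([958, 414, 0]) cube([74, 74, 682]);


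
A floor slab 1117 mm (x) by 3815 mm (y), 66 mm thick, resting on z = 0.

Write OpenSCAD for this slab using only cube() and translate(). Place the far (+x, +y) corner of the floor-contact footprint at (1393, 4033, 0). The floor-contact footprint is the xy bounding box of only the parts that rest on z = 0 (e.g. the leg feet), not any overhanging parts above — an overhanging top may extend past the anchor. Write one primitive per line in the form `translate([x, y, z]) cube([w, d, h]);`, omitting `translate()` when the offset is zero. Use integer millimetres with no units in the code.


translate([276, 218, 0]) cube([1117, 3815, 66]);


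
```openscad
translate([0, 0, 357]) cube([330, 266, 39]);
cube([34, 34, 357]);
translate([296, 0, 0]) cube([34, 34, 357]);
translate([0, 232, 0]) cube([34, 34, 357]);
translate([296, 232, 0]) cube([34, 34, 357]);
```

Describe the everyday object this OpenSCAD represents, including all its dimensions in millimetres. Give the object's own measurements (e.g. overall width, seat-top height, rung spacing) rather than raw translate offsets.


A four-legged stool. The seat is a 330×266×39 mm slab whose top surface is at z = 396 mm; four square legs, each 34×34 mm in cross-section, run from the floor (z = 0) to the underside of the seat, each flush with a corner of the seat.


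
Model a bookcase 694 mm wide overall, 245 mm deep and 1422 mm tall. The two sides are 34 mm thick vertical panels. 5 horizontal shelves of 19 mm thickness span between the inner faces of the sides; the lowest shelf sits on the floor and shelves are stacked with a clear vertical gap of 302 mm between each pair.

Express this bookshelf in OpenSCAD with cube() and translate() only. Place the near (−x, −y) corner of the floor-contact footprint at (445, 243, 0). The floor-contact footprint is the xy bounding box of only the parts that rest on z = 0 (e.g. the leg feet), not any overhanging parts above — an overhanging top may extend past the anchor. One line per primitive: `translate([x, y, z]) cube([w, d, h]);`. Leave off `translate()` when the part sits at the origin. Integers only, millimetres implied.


translate([445, 243, 0]) cube([34, 245, 1422]);
translate([1105, 243, 0]) cube([34, 245, 1422]);
translate([479, 243, 0]) cube([626, 245, 19]);
translate([479, 243, 321]) cube([626, 245, 19]);
translate([479, 243, 642]) cube([626, 245, 19]);
translate([479, 243, 963]) cube([626, 245, 19]);
translate([479, 243, 1284]) cube([626, 245, 19]);


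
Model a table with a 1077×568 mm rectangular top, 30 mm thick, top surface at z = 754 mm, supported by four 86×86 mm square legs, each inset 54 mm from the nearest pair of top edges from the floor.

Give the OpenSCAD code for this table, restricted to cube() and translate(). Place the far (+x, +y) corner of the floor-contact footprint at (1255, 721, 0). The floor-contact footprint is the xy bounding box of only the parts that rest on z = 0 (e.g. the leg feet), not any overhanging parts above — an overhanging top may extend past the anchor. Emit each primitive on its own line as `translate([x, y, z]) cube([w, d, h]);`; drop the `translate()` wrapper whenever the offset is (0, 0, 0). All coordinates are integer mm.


// leg_h = 754 - 30 = 724
translate([232, 207, 724]) cube([1077, 568, 30]);
translate([286, 261, 0]) cube([86, 86, 724]);
translate([1169, 261, 0]) cube([86, 86, 724]);
translate([286, 635, 0]) cube([86, 86, 724]);
translate([1169, 635, 0]) cube([86, 86, 724]);


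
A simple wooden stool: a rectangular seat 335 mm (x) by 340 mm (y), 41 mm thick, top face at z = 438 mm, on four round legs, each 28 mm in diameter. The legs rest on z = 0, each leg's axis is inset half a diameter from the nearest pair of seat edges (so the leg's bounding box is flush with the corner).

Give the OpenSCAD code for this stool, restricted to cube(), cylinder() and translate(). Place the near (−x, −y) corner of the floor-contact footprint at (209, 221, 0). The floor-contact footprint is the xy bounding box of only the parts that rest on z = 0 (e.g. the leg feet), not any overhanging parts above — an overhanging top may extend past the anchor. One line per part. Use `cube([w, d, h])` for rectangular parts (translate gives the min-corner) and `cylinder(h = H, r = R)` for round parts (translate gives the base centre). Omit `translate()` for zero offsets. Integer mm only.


translate([209, 221, 397]) cube([335, 340, 41]);
translate([223, 235, 0]) cylinder(h = 397, r = 14);
translate([530, 235, 0]) cylinder(h = 397, r = 14);
translate([223, 547, 0]) cylinder(h = 397, r = 14);
translate([530, 547, 0]) cylinder(h = 397, r = 14);


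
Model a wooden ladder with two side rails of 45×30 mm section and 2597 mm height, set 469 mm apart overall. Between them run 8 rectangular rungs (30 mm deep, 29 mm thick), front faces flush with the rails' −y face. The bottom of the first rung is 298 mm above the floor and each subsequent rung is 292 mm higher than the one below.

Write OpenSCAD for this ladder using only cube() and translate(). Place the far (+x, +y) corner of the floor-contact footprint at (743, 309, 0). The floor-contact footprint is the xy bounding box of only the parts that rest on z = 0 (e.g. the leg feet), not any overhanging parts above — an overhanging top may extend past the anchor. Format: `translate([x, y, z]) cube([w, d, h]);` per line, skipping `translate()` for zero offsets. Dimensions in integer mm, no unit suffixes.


translate([274, 279, 0]) cube([45, 30, 2597]);
translate([698, 279, 0]) cube([45, 30, 2597]);
translate([319, 279, 298]) cube([379, 30, 29]);
translate([319, 279, 590]) cube([379, 30, 29]);
translate([319, 279, 882]) cube([379, 30, 29]);
translate([319, 279, 1174]) cube([379, 30, 29]);
translate([319, 279, 1466]) cube([379, 30, 29]);
translate([319, 279, 1758]) cube([379, 30, 29]);
translate([319, 279, 2050]) cube([379, 30, 29]);
translate([319, 279, 2342]) cube([379, 30, 29]);


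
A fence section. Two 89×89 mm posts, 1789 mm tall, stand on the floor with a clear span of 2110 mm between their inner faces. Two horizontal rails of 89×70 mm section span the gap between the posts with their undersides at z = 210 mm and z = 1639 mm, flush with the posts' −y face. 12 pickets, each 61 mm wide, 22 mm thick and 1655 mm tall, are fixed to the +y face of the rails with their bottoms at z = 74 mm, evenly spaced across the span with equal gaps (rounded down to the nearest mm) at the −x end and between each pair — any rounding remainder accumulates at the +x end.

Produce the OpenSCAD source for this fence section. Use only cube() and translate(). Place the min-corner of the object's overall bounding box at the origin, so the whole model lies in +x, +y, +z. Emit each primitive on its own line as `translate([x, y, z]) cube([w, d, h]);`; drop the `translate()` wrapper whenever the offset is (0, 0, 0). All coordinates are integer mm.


cube([89, 89, 1789]);
translate([2199, 0, 0]) cube([89, 89, 1789]);
translate([89, 0, 210]) cube([2110, 89, 70]);
translate([89, 0, 1639]) cube([2110, 89, 70]);
translate([195, 89, 74]) cube([61, 22, 1655]);
translate([362, 89, 74]) cube([61, 22, 1655]);
translate([529, 89, 74]) cube([61, 22, 1655]);
translate([696, 89, 74]) cube([61, 22, 1655]);
translate([863, 89, 74]) cube([61, 22, 1655]);
translate([1030, 89, 74]) cube([61, 22, 1655]);
translate([1197, 89, 74]) cube([61, 22, 1655]);
translate([1364, 89, 74]) cube([61, 22, 1655]);
translate([1531, 89, 74]) cube([61, 22, 1655]);
translate([1698, 89, 74]) cube([61, 22, 1655]);
translate([1865, 89, 74]) cube([61, 22, 1655]);
translate([2032, 89, 74]) cube([61, 22, 1655]);


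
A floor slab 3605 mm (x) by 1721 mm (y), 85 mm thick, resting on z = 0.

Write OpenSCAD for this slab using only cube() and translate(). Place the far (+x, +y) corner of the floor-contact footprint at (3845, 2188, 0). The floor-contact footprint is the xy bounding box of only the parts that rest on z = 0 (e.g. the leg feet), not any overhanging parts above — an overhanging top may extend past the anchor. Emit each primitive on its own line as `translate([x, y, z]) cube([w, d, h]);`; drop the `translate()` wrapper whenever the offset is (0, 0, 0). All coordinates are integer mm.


translate([240, 467, 0]) cube([3605, 1721, 85]);


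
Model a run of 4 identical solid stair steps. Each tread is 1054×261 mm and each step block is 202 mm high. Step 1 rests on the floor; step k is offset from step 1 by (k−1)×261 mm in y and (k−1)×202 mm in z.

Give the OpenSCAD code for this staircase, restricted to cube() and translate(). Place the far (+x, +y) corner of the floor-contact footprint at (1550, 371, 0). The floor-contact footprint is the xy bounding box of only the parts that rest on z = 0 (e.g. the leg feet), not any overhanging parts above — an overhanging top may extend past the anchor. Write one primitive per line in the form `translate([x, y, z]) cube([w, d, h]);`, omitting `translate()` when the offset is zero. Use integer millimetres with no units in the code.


translate([496, 110, 0]) cube([1054, 261, 202]);
translate([496, 371, 202]) cube([1054, 261, 202]);
translate([496, 632, 404]) cube([1054, 261, 202]);
translate([496, 893, 606]) cube([1054, 261, 202]);


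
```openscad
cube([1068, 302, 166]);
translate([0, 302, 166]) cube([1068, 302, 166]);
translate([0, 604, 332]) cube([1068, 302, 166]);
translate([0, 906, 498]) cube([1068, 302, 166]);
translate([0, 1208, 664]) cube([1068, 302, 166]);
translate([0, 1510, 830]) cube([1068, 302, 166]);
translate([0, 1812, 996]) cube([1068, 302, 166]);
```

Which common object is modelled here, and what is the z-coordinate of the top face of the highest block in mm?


A staircase. The total rise is 1162 mm.

7 identical blocks, each offset up and back from the previous — a staircase. Each step is 166 mm tall and there are 7 of them, so the total rise is 7 × 166 = 1162 mm.


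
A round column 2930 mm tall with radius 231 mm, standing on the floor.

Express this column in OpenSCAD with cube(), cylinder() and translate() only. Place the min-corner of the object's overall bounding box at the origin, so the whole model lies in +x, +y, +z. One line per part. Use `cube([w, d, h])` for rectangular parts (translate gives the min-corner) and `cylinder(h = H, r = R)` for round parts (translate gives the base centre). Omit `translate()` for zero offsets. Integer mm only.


translate([231, 231, 0]) cylinder(h = 2930, r = 231);


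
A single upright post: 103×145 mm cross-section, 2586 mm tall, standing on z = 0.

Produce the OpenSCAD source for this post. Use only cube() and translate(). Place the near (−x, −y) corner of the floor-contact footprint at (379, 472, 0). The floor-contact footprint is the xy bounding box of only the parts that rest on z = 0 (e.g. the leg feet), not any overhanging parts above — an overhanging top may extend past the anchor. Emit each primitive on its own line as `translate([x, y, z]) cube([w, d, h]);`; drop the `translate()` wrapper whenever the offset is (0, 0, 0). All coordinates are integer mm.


translate([379, 472, 0]) cube([103, 145, 2586]);


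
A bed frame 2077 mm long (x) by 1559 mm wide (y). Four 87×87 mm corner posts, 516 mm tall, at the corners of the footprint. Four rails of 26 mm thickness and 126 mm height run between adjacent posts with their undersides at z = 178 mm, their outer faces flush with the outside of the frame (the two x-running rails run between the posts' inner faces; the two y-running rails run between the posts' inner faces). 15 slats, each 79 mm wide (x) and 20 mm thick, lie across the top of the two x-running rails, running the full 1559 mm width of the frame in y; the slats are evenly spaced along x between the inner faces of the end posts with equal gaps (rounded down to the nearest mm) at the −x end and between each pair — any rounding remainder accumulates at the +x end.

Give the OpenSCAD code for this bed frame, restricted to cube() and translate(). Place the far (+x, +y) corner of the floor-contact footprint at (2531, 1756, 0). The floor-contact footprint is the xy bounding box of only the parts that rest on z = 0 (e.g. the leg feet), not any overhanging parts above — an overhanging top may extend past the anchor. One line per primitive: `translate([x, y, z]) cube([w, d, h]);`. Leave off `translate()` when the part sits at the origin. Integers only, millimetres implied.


translate([454, 197, 0]) cube([87, 87, 516]);
translate([454, 1669, 0]) cube([87, 87, 516]);
translate([2444, 197, 0]) cube([87, 87, 516]);
translate([2444, 1669, 0]) cube([87, 87, 516]);
translate([541, 197, 178]) cube([1903, 26, 126]);
translate([541, 1730, 178]) cube([1903, 26, 126]);
translate([454, 284, 178]) cube([26, 1385, 126]);
translate([2505, 284, 178]) cube([26, 1385, 126]);
translate([585, 197, 304]) cube([79, 1559, 20]);
translate([708, 197, 304]) cube([79, 1559, 20]);
translate([831, 197, 304]) cube([79, 1559, 20]);
translate([954, 197, 304]) cube([79, 1559, 20]);
translate([1077, 197, 304]) cube([79, 1559, 20]);
translate([1200, 197, 304]) cube([79, 1559, 20]);
translate([1323, 197, 304]) cube([79, 1559, 20]);
translate([1446, 197, 304]) cube([79, 1559, 20]);
translate([1569, 197, 304]) cube([79, 1559, 20]);
translate([1692, 197, 304]) cube([79, 1559, 20]);
translate([1815, 197, 304]) cube([79, 1559, 20]);
translate([1938, 197, 304]) cube([79, 1559, 20]);
translate([2061, 197, 304]) cube([79, 1559, 20]);
translate([2184, 197, 304]) cube([79, 1559, 20]);
translate([2307, 197, 304]) cube([79, 1559, 20]);


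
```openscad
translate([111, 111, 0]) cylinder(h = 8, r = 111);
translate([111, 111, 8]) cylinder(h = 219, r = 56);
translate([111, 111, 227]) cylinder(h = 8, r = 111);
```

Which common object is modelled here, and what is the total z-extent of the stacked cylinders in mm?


A spool. The overall height is 235 mm.

Three coaxial cylinders, large–small–large — a spool. Two 8 mm flanges and a 219 mm core give 8 + 219 + 8 = 235 mm.


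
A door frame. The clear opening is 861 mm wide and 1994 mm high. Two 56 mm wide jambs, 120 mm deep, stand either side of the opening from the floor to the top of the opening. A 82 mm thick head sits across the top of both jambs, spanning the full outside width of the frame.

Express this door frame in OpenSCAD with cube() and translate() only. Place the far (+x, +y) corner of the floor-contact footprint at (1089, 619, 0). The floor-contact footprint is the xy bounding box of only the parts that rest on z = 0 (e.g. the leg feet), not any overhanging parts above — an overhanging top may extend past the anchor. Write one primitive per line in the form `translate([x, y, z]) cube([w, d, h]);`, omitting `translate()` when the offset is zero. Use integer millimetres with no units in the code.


translate([116, 499, 0]) cube([56, 120, 1994]);
translate([1033, 499, 0]) cube([56, 120, 1994]);
translate([116, 499, 1994]) cube([973, 120, 82]);


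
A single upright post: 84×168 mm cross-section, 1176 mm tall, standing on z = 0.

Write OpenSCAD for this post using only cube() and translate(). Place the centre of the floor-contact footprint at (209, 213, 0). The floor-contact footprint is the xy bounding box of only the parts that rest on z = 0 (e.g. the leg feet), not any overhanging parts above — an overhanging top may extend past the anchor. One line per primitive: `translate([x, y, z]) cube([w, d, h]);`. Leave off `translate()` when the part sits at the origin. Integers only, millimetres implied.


translate([167, 129, 0]) cube([84, 168, 1176]);


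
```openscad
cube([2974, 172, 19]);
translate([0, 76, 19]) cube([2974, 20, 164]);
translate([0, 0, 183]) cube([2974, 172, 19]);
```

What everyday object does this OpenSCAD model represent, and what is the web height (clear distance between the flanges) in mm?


An I-beam. The web height is 164 mm.

Two wide flanges with a thin centred web — an I-beam. Overall 202 mm minus two 19 mm flanges gives a web of 202 − 2·19 = 164 mm.


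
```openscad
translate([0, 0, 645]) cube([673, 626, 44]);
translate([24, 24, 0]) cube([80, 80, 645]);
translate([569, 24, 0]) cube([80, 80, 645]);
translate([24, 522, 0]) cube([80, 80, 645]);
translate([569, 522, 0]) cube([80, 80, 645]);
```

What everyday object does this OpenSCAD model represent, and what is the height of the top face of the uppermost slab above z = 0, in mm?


A table. The table height is 689 mm.

A 673×626×44 slab sits at z = 645 on four 80 mm square posts — a table. The top surface is at 645 + 44 = 689 mm.


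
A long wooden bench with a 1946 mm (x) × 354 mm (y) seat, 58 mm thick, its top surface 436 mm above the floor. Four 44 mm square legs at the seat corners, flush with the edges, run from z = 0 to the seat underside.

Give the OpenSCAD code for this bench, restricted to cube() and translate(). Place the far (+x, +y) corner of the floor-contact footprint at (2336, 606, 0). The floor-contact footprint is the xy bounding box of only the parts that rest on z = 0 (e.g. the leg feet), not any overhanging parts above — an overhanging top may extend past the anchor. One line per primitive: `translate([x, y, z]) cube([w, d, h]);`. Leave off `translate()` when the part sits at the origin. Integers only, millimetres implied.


translate([390, 252, 378]) cube([1946, 354, 58]);
translate([390, 252, 0]) cube([44, 44, 378]);
translate([390, 562, 0]) cube([44, 44, 378]);
translate([2292, 252, 0]) cube([44, 44, 378]);
translate([2292, 562, 0]) cube([44, 44, 378]);


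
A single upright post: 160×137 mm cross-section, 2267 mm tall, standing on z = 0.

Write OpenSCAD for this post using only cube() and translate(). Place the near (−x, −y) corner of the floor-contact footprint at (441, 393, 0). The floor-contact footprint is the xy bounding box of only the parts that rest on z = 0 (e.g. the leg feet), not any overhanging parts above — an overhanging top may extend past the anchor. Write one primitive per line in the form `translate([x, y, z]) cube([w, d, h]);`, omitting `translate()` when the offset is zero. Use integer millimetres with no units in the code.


translate([441, 393, 0]) cube([160, 137, 2267]);


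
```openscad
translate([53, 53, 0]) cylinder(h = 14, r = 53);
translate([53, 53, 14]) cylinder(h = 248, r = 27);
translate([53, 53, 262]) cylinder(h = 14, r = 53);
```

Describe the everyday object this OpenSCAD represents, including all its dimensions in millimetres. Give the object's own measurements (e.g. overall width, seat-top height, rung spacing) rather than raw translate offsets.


A spool: two coaxial disc flanges of radius 53 mm and thickness 14 mm, joined by a core cylinder of radius 27 mm and height 248 mm. The lower flange rests on z = 0 and the three cylinders share a vertical axis.


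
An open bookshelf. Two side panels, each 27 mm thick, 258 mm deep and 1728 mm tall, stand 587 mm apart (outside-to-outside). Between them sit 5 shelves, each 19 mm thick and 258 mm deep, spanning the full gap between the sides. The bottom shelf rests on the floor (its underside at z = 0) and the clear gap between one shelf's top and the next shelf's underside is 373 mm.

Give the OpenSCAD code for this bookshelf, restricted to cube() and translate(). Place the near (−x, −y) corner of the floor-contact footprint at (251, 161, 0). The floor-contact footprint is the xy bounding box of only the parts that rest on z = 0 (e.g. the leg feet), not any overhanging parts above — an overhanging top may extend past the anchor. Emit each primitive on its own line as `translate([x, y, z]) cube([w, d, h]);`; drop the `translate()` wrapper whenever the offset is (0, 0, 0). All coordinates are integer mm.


translate([251, 161, 0]) cube([27, 258, 1728]);
translate([811, 161, 0]) cube([27, 258, 1728]);
translate([278, 161, 0]) cube([533, 258, 19]);
translate([278, 161, 392]) cube([533, 258, 19]);
translate([278, 161, 784]) cube([533, 258, 19]);
translate([278, 161, 1176]) cube([533, 258, 19]);
translate([278, 161, 1568]) cube([533, 258, 19]);


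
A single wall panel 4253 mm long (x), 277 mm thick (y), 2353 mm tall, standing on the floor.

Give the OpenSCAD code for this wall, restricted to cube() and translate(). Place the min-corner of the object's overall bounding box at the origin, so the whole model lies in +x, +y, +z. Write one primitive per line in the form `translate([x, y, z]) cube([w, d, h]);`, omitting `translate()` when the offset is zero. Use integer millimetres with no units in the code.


cube([4253, 277, 2353]);


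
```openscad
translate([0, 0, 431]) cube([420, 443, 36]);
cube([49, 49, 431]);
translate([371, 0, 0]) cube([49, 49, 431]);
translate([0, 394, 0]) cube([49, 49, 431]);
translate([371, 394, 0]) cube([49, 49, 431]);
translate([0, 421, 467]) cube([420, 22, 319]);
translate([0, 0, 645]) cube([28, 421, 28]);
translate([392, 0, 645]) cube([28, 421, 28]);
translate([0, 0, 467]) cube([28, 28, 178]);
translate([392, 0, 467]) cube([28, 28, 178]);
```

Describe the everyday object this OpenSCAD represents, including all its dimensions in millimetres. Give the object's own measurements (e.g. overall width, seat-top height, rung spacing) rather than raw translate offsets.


A chair. The seat is a 420×443×36 mm slab with its top at z = 467 mm, on four 49×49 mm corner legs (flush with the seat edges, standing on z = 0). A flat backrest 22 mm thick, 319 mm tall, spans the full seat width and rises from the seat top along its +y edge, rear face flush with the rear of the seat. Two armrests of 28×28 mm section run along each side from the seat's front edge to the front of the backrest, top faces 206 mm above the seat top and outer faces flush with the seat's x-edges; a 28×28 mm post under the front of each armrest stands on the seat at the front corner.


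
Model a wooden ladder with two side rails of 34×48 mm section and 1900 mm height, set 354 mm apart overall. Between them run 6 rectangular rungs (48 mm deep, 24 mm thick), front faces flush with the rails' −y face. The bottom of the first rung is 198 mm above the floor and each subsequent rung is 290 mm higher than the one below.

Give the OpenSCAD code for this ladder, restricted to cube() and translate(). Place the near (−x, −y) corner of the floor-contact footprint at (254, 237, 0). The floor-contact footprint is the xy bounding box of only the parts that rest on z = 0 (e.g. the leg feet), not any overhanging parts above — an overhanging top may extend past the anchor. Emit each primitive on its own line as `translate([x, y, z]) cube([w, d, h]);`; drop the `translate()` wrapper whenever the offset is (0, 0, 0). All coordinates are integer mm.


translate([254, 237, 0]) cube([34, 48, 1900]);
translate([574, 237, 0]) cube([34, 48, 1900]);
translate([288, 237, 198]) cube([286, 48, 24]);
translate([288, 237, 488]) cube([286, 48, 24]);
translate([288, 237, 778]) cube([286, 48, 24]);
translate([288, 237, 1068]) cube([286, 48, 24]);
translate([288, 237, 1358]) cube([286, 48, 24]);
translate([288, 237, 1648]) cube([286, 48, 24]);


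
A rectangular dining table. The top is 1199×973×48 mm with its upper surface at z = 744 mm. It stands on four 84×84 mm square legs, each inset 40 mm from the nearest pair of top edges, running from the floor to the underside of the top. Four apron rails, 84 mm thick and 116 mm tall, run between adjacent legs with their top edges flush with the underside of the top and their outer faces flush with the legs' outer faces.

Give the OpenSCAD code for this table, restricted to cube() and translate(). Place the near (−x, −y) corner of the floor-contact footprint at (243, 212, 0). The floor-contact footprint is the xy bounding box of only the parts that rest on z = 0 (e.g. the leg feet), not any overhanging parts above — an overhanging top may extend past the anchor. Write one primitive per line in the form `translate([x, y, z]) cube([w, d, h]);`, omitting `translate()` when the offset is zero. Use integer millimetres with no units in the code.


translate([203, 172, 696]) cube([1199, 973, 48]);
translate([243, 212, 0]) cube([84, 84, 696]);
translate([1278, 212, 0]) cube([84, 84, 696]);
translate([243, 1021, 0]) cube([84, 84, 696]);
translate([1278, 1021, 0]) cube([84, 84, 696]);
translate([327, 212, 580]) cube([951, 84, 116]);
translate([327, 1021, 580]) cube([951, 84, 116]);
translate([243, 296, 580]) cube([84, 725, 116]);
translate([1278, 296, 580]) cube([84, 725, 116]);


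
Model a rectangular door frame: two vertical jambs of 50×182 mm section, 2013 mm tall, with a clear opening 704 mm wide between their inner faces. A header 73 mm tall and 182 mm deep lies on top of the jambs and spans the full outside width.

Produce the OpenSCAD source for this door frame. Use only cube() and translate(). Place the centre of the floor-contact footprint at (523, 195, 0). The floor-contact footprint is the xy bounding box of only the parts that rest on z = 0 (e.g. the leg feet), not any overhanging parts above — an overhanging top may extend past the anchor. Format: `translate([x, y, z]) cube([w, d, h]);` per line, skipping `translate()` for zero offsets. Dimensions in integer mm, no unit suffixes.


translate([121, 104, 0]) cube([50, 182, 2013]);
translate([875, 104, 0]) cube([50, 182, 2013]);
translate([121, 104, 2013]) cube([804, 182, 73]);


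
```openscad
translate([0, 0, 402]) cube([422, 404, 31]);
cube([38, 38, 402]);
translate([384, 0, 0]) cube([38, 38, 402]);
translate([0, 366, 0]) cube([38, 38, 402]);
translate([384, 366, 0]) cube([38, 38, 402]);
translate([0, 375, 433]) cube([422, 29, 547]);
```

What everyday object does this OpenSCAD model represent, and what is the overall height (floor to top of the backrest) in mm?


A chair. The overall height is 980 mm.

A slab on four corner posts with a tall panel at the back — a chair. The seat slab sits at z = 402 with thickness 31, and the 547 mm backrest starts at the seat top, so the overall height is 402 + 31 + 547 = 980 mm.


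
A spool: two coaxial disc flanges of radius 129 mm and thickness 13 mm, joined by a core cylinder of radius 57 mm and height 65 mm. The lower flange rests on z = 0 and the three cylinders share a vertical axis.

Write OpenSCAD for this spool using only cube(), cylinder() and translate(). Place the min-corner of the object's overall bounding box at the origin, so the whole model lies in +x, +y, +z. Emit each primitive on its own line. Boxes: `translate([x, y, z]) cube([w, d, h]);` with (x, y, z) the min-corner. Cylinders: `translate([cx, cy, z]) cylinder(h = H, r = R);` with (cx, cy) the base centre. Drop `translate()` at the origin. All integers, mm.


translate([129, 129, 0]) cylinder(h = 13, r = 129);
translate([129, 129, 13]) cylinder(h = 65, r = 57);
translate([129, 129, 78]) cylinder(h = 13, r = 129);


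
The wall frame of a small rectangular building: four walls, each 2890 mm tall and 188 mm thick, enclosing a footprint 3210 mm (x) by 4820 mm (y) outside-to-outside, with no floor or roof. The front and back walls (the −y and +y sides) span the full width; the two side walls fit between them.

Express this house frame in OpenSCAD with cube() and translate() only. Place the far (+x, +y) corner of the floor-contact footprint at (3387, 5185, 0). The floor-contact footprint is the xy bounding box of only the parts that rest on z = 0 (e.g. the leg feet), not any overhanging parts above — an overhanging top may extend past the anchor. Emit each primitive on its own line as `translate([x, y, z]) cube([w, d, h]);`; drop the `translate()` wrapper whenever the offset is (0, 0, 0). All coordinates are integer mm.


translate([177, 365, 0]) cube([3210, 188, 2890]);
translate([177, 4997, 0]) cube([3210, 188, 2890]);
translate([177, 553, 0]) cube([188, 4444, 2890]);
translate([3199, 553, 0]) cube([188, 4444, 2890]);


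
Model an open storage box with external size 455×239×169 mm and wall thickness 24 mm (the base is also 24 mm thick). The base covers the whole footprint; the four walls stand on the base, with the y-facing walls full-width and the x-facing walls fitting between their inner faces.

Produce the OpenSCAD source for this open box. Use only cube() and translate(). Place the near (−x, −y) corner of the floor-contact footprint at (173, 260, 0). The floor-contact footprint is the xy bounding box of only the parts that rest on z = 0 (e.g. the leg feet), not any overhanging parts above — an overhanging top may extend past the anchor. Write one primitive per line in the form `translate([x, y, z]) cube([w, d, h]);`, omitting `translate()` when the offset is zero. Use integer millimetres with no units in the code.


translate([173, 260, 0]) cube([455, 239, 24]);
translate([173, 260, 24]) cube([455, 24, 145]);
translate([173, 475, 24]) cube([455, 24, 145]);
translate([173, 284, 24]) cube([24, 191, 145]);
translate([604, 284, 24]) cube([24, 191, 145]);
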